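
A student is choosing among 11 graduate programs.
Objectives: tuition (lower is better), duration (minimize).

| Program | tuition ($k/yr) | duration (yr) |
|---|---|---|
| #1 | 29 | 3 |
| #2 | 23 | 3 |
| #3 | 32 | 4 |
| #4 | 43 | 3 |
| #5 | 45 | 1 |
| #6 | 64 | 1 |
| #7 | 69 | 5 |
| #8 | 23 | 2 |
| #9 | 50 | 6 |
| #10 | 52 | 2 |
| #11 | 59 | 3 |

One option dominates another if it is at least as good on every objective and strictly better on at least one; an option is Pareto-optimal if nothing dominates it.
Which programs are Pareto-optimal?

#1: dominated by #2 (tuition 23≤29, duration 3≤3).
#2: dominated by #8 (tuition 23≤23, duration 2≤3).
#3: dominated by #1 (tuition 29≤32, duration 3≤4).
#4: dominated by #1 (tuition 29≤43, duration 3≤3).
#5: not dominated.
#6: dominated by #5 (tuition 45≤64, duration 1≤1).
#7: dominated by #1 (tuition 29≤69, duration 3≤5).
#8: not dominated.
#9: dominated by #1 (tuition 29≤50, duration 3≤6).
#10: dominated by #5 (tuition 45≤52, duration 1≤2).
#11: dominated by #1 (tuition 29≤59, duration 3≤3).

#5, #8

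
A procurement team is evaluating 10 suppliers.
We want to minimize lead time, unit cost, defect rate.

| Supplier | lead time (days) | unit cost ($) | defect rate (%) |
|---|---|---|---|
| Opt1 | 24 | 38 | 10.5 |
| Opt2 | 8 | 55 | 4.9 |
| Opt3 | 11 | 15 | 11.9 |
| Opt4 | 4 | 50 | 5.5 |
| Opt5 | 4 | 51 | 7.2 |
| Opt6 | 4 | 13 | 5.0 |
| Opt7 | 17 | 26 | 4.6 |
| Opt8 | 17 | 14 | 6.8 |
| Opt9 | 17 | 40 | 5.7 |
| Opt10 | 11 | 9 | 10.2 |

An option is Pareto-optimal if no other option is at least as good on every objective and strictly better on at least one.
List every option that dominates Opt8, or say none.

Opt6: lead time 4≤17, unit cost 13≤14, defect rate 5.0≤6.8 — dominates Opt8.
Others (Opt1, Opt2, Opt3, Opt4, Opt5, Opt7, Opt9, Opt10) are each worse than Opt8 on at least one objective.

Opt6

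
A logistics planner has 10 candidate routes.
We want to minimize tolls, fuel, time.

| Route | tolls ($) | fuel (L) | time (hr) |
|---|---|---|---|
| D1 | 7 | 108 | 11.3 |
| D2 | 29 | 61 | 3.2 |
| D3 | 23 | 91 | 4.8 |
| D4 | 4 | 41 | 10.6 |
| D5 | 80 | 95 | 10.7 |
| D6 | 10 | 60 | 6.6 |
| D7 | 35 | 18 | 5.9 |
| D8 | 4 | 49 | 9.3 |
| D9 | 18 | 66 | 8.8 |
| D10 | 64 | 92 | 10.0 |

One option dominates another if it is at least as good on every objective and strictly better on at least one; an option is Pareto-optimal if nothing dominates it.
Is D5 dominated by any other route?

Yes

D2 vs D5: tolls 29≤80, fuel 61≤95, time 3.2≤10.7 — D2 is at least as good on every objective and strictly better on at least one, so D2 dominates D5.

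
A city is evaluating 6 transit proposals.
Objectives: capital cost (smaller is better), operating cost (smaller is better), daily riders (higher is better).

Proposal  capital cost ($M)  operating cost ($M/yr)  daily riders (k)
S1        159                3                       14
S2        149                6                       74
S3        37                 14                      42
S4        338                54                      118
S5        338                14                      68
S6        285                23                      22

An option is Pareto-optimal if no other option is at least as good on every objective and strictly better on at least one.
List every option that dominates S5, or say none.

S2: capital cost 149≤338, operating cost 6≤14, daily riders 74≥68 — dominates S5.
Others (S1, S3, S4, S6) are each worse than S5 on at least one objective.

S2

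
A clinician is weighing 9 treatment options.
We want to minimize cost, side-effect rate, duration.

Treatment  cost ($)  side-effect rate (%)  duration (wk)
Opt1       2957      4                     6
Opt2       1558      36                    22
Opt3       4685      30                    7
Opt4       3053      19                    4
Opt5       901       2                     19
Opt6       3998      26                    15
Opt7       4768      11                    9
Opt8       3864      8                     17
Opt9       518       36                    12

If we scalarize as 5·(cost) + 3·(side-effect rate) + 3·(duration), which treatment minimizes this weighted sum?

Opt1: 5·2957 + 3·4 + 3·6 = 14815
Opt2: 5·1558 + 3·36 + 3·22 = 7964
Opt3: 5·4685 + 3·30 + 3·7 = 23536
Opt4: 5·3053 + 3·19 + 3·4 = 15334
Opt5: 5·901 + 3·2 + 3·19 = 4568
Opt6: 5·3998 + 3·26 + 3·15 = 20113
Opt7: 5·4768 + 3·11 + 3·9 = 23900
Opt8: 5·3864 + 3·8 + 3·17 = 19395
Opt9: 5·518 + 3·36 + 3·12 = 2734
Lowest: Opt9 at 2734.

Opt9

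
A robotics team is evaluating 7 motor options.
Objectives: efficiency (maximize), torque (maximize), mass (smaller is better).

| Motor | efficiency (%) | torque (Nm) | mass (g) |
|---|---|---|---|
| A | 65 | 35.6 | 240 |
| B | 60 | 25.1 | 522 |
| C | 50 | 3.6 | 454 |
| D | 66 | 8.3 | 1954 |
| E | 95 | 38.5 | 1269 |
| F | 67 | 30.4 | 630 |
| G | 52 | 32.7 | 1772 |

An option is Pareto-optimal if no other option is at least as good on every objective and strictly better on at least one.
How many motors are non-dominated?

3

A: not dominated (best mass).
B: dominated by A (efficiency 65≥60, torque 35.6≥25.1, mass 240≤522).
C: dominated by A (efficiency 65≥50, torque 35.6≥3.6, mass 240≤454).
D: dominated by E (efficiency 95≥66, torque 38.5≥8.3, mass 1269≤1954).
E: not dominated (best efficiency).
F: not dominated.
G: dominated by A (efficiency 65≥52, torque 35.6≥32.7, mass 240≤1772).
Pareto-optimal: A, E, F → 3.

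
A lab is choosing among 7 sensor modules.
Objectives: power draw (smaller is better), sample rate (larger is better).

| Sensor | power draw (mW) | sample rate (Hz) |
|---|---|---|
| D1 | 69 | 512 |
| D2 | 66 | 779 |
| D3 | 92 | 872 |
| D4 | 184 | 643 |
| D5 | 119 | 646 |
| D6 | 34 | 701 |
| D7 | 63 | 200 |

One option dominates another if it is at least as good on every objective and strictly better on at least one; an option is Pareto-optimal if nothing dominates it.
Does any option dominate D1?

Yes

D2 vs D1: power draw 66≤69, sample rate 779≥512 — D2 is at least as good on every objective and strictly better on at least one, so D2 dominates D1.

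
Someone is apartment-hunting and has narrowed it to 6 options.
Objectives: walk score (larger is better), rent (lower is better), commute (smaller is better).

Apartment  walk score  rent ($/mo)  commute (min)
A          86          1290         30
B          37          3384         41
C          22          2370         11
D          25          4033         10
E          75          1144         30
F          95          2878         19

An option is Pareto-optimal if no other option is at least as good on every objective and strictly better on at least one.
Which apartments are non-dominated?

A, C, D, E, F

A: not dominated.
B: dominated by A (walk score 86≥37, rent 1290≤3384, commute 30≤41).
C: not dominated.
D: not dominated (best commute).
E: not dominated (best rent).
F: not dominated (best walk score).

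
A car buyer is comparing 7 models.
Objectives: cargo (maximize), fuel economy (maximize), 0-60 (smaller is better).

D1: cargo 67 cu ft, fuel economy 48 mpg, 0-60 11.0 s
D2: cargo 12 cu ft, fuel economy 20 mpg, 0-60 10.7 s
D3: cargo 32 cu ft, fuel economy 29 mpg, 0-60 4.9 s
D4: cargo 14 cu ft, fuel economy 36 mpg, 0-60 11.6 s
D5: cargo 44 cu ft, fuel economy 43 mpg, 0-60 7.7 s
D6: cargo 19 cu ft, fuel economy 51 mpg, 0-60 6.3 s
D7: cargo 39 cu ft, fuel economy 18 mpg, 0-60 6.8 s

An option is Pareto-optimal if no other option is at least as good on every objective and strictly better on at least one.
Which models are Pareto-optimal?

D1, D3, D5, D6, D7

D1: not dominated (best cargo).
D2: dominated by D3 (cargo 32≥12, fuel economy 29≥20, 0-60 4.9≤10.7).
D3: not dominated (best 0-60).
D4: dominated by D1 (cargo 67≥14, fuel economy 48≥36, 0-60 11.0≤11.6).
D5: not dominated.
D6: not dominated (best fuel economy).
D7: not dominated.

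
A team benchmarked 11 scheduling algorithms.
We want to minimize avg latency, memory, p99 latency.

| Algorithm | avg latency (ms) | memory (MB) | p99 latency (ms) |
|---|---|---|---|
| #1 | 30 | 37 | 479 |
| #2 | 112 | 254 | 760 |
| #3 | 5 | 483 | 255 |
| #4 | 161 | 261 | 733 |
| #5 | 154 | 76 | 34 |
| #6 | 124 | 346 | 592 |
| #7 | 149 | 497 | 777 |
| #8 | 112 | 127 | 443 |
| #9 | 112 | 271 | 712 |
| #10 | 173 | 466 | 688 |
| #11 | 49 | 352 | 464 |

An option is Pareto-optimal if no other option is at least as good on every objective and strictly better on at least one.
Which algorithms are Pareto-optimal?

#1, #3, #5, #8, #11

#1: not dominated (best memory).
#2: dominated by #1 (avg latency 30≤112, memory 37≤254, p99 latency 479≤760).
#3: not dominated (best avg latency).
#4: dominated by #1 (avg latency 30≤161, memory 37≤261, p99 latency 479≤733).
#5: not dominated (best p99 latency).
#6: dominated by #1 (avg latency 30≤124, memory 37≤346, p99 latency 479≤592).
#7: dominated by #1 (avg latency 30≤149, memory 37≤497, p99 latency 479≤777).
#8: not dominated.
#9: dominated by #1 (avg latency 30≤112, memory 37≤271, p99 latency 479≤712).
#10: dominated by #1 (avg latency 30≤173, memory 37≤466, p99 latency 479≤688).
#11: not dominated.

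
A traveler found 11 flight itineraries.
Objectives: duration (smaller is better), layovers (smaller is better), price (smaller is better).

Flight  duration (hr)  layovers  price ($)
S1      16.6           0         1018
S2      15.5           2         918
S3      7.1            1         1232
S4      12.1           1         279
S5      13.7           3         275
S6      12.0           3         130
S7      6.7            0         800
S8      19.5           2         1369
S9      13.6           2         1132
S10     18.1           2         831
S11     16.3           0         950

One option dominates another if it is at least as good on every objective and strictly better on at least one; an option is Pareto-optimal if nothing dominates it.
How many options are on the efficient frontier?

3

S1: dominated by S7 (duration 6.7≤16.6, layovers 0≤0, price 800≤1018).
S2: dominated by S4 (duration 12.1≤15.5, layovers 1≤2, price 279≤918).
S3: dominated by S7 (duration 6.7≤7.1, layovers 0≤1, price 800≤1232).
S4: not dominated.
S5: dominated by S6 (duration 12.0≤13.7, layovers 3≤3, price 130≤275).
S6: not dominated (best price).
S7: not dominated (best duration).
S8: dominated by S1 (duration 16.6≤19.5, layovers 0≤2, price 1018≤1369).
S9: dominated by S4 (duration 12.1≤13.6, layovers 1≤2, price 279≤1132).
S10: dominated by S4 (duration 12.1≤18.1, layovers 1≤2, price 279≤831).
S11: dominated by S7 (duration 6.7≤16.3, layovers 0≤0, price 800≤950).
Pareto-optimal: S4, S6, S7 → 3.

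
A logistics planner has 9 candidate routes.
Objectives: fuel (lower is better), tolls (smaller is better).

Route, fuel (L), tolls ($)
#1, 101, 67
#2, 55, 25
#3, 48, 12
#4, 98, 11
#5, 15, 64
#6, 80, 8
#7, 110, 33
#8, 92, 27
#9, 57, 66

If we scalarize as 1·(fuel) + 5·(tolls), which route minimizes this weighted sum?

#1: 1·101 + 5·67 = 436
#2: 1·55 + 5·25 = 180
#3: 1·48 + 5·12 = 108
#4: 1·98 + 5·11 = 153
#5: 1·15 + 5·64 = 335
#6: 1·80 + 5·8 = 120
#7: 1·110 + 5·33 = 275
#8: 1·92 + 5·27 = 227
#9: 1·57 + 5·66 = 387
Lowest: #3 at 108.

#3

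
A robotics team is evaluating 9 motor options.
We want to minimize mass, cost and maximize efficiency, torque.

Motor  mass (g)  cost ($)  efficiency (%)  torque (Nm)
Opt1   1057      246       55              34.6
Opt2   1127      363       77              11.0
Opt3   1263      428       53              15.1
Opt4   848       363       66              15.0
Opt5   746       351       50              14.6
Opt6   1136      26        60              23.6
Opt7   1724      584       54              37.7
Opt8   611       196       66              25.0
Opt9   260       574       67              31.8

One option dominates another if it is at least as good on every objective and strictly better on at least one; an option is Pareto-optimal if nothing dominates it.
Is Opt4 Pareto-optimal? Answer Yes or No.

Opt8 vs Opt4: mass 611≤848, cost 196≤363, efficiency 66≥66, torque 25.0≥15.0 — Opt8 is at least as good on every objective and strictly better on at least one, so Opt8 dominates Opt4.

No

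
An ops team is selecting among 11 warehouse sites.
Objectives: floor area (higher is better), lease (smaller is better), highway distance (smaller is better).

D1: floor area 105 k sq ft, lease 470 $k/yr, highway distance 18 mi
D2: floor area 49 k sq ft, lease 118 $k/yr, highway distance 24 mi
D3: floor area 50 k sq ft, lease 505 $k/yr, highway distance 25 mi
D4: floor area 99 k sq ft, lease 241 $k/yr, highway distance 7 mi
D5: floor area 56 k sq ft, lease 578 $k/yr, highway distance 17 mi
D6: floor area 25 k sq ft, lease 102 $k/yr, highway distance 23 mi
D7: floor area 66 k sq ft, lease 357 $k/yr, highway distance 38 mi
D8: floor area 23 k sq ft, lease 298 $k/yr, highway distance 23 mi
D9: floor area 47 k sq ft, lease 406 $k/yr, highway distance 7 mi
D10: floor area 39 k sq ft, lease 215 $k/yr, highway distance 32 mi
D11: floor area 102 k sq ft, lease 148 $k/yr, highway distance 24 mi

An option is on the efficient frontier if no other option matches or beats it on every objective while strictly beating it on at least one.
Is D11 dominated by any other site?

D1: worse on lease (470 vs 148).
D2: worse on floor area (49 vs 102).
D3: worse on floor area (50 vs 102).
D4: worse on floor area (99 vs 102).
D5: worse on floor area (56 vs 102).
D6: worse on floor area (25 vs 102).
D7: worse on floor area (66 vs 102).
D8: worse on floor area (23 vs 102).
D9: worse on floor area (47 vs 102).
D10: worse on floor area (39 vs 102).
No option is at least as good as D11 on every objective and strictly better on one.

No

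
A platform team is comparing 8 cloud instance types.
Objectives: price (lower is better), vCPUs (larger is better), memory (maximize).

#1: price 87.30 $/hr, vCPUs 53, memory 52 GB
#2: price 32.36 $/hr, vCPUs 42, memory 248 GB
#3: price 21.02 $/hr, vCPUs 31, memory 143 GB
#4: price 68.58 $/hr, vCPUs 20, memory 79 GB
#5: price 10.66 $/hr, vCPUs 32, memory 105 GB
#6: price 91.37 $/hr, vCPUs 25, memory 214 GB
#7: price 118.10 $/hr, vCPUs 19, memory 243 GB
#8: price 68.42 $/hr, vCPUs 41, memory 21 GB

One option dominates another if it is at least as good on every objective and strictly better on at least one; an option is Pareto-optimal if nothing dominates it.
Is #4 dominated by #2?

#2 vs #4: price 32.36≤68.58, vCPUs 42≥20, memory 248≥79 — #2 is at least as good on every objective with at least one strict improvement.

Yes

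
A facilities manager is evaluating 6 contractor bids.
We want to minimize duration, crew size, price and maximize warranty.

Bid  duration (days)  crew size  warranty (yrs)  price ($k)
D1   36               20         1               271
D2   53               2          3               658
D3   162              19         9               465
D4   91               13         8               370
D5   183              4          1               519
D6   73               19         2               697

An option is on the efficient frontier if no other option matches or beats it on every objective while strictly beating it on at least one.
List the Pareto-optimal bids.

D1, D2, D3, D4, D5

D1: not dominated (best duration).
D2: not dominated (best crew size).
D3: not dominated (best warranty).
D4: not dominated.
D5: not dominated.
D6: dominated by D2 (duration 53≤73, crew size 2≤19, warranty 3≥2, price 658≤697).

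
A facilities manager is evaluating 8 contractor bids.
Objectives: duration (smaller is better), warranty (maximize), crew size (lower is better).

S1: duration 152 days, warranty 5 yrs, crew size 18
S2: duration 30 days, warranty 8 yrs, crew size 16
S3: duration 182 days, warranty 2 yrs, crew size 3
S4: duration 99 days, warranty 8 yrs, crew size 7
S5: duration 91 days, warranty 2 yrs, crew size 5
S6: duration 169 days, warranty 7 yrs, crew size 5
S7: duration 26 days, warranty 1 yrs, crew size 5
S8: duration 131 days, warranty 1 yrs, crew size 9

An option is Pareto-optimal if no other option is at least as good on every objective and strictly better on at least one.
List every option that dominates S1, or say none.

S2, S4

S2: duration 30≤152, warranty 8≥5, crew size 16≤18 — dominates S1.
S4: duration 99≤152, warranty 8≥5, crew size 7≤18 — dominates S1.
Others (S3, S5, S6, S7, S8) are each worse than S1 on at least one objective.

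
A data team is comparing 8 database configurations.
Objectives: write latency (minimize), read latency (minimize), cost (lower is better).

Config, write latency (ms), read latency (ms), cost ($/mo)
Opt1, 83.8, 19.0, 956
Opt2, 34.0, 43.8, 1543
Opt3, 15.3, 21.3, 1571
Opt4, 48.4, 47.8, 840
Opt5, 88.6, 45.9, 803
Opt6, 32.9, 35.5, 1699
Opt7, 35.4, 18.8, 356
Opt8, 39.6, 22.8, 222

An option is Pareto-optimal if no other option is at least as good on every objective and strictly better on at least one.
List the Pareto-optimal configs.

Opt1: dominated by Opt7 (write latency 35.4≤83.8, read latency 18.8≤19.0, cost 356≤956).
Opt2: not dominated.
Opt3: not dominated (best write latency).
Opt4: dominated by Opt7 (write latency 35.4≤48.4, read latency 18.8≤47.8, cost 356≤840).
Opt5: dominated by Opt7 (write latency 35.4≤88.6, read latency 18.8≤45.9, cost 356≤803).
Opt6: dominated by Opt3 (write latency 15.3≤32.9, read latency 21.3≤35.5, cost 1571≤1699).
Opt7: not dominated (best read latency).
Opt8: not dominated (best cost).

Opt2, Opt3, Opt7, Opt8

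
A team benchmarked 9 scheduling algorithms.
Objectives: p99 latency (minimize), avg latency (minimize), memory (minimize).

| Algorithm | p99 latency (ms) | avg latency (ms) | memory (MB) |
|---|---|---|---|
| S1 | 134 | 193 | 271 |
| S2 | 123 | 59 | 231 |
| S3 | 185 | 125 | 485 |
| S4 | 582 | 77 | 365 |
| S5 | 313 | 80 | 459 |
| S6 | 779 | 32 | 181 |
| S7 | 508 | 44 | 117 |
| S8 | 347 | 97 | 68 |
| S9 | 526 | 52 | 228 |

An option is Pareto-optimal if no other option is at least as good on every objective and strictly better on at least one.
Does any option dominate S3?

S2 vs S3: p99 latency 123≤185, avg latency 59≤125, memory 231≤485 — S2 is at least as good on every objective and strictly better on at least one, so S2 dominates S3.

Yes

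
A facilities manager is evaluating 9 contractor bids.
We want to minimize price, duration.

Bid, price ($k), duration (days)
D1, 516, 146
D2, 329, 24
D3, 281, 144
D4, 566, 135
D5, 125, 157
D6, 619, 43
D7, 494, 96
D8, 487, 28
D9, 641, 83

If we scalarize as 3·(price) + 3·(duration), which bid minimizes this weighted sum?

D1: 3·516 + 3·146 = 1986
D2: 3·329 + 3·24 = 1059
D3: 3·281 + 3·144 = 1275
D4: 3·566 + 3·135 = 2103
D5: 3·125 + 3·157 = 846
D6: 3·619 + 3·43 = 1986
D7: 3·494 + 3·96 = 1770
D8: 3·487 + 3·28 = 1545
D9: 3·641 + 3·83 = 2172
Lowest: D5 at 846.

D5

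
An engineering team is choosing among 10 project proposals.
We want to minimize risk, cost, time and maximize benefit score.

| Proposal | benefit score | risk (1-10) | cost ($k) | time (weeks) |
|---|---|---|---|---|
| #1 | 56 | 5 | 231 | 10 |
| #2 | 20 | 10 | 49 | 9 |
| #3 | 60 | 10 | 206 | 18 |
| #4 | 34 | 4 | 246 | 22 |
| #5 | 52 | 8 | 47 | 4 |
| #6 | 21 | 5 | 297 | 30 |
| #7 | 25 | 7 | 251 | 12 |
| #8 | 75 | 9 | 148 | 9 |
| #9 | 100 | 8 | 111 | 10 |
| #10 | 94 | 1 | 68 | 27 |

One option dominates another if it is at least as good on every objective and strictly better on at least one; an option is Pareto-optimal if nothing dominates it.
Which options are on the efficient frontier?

#1, #4, #5, #8, #9, #10

#1: not dominated.
#2: dominated by #5 (benefit score 52≥20, risk 8≤10, cost 47≤49, time 4≤9).
#3: dominated by #8 (benefit score 75≥60, risk 9≤10, cost 148≤206, time 9≤18).
#4: not dominated.
#5: not dominated (best cost).
#6: dominated by #1 (benefit score 56≥21, risk 5≤5, cost 231≤297, time 10≤30).
#7: dominated by #1 (benefit score 56≥25, risk 5≤7, cost 231≤251, time 10≤12).
#8: not dominated.
#9: not dominated (best benefit score).
#10: not dominated (best risk).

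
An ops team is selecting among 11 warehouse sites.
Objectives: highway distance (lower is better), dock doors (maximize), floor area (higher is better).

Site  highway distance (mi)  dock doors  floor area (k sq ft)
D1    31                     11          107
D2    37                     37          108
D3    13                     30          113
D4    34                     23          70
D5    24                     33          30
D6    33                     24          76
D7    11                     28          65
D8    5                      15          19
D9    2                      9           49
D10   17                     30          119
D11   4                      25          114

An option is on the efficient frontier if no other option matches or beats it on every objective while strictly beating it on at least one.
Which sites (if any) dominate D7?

D1: worse on highway distance (31 vs 11).
D2: worse on highway distance (37 vs 11).
D3: worse on highway distance (13 vs 11).
D4: worse on highway distance (34 vs 11).
D5: worse on highway distance (24 vs 11).
D6: worse on highway distance (33 vs 11).
D8: worse on dock doors (15 vs 28).
D9: worse on dock doors (9 vs 28).
D10: worse on highway distance (17 vs 11).
D11: worse on dock doors (25 vs 28).
No option dominates D7.

none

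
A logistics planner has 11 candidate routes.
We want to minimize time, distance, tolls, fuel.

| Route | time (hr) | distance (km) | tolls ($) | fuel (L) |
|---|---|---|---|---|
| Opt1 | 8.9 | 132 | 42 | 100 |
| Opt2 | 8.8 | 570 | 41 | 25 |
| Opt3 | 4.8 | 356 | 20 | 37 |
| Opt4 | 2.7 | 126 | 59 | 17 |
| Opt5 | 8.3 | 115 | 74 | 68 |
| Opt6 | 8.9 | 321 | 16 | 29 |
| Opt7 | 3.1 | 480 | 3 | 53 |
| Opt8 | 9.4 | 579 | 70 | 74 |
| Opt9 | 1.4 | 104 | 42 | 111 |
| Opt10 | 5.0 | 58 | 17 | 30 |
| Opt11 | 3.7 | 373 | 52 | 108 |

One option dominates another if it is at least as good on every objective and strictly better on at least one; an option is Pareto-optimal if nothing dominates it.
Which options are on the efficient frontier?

Opt2, Opt3, Opt4, Opt6, Opt7, Opt9, Opt10, Opt11

Opt1: dominated by Opt10 (time 5.0≤8.9, distance 58≤132, tolls 17≤42, fuel 30≤100).
Opt2: not dominated.
Opt3: not dominated.
Opt4: not dominated (best fuel).
Opt5: dominated by Opt10 (time 5.0≤8.3, distance 58≤115, tolls 17≤74, fuel 30≤68).
Opt6: not dominated.
Opt7: not dominated (best tolls).
Opt8: dominated by Opt2 (time 8.8≤9.4, distance 570≤579, tolls 41≤70, fuel 25≤74).
Opt9: not dominated (best time).
Opt10: not dominated (best distance).
Opt11: not dominated.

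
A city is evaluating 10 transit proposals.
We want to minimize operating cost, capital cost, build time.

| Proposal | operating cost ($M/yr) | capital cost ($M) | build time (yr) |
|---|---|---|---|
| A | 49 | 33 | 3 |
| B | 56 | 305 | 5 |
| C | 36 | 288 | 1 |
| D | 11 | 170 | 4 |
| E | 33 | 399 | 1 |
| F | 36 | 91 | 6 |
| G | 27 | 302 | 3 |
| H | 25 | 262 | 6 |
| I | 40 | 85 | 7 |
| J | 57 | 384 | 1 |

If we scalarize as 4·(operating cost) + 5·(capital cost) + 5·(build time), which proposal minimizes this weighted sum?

A: 4·49 + 5·33 + 5·3 = 376
B: 4·56 + 5·305 + 5·5 = 1774
C: 4·36 + 5·288 + 5·1 = 1589
D: 4·11 + 5·170 + 5·4 = 914
E: 4·33 + 5·399 + 5·1 = 2132
F: 4·36 + 5·91 + 5·6 = 629
G: 4·27 + 5·302 + 5·3 = 1633
H: 4·25 + 5·262 + 5·6 = 1440
I: 4·40 + 5·85 + 5·7 = 620
J: 4·57 + 5·384 + 5·1 = 2153
Lowest: A at 376.

A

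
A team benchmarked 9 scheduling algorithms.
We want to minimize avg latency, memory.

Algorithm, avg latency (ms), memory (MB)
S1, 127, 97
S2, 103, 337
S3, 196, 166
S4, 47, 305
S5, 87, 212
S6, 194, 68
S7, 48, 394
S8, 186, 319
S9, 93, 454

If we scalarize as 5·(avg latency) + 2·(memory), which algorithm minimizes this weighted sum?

S1

S1: 5·127 + 2·97 = 829
S2: 5·103 + 2·337 = 1189
S3: 5·196 + 2·166 = 1312
S4: 5·47 + 2·305 = 845
S5: 5·87 + 2·212 = 859
S6: 5·194 + 2·68 = 1106
S7: 5·48 + 2·394 = 1028
S8: 5·186 + 2·319 = 1568
S9: 5·93 + 2·454 = 1373
Lowest: S1 at 829.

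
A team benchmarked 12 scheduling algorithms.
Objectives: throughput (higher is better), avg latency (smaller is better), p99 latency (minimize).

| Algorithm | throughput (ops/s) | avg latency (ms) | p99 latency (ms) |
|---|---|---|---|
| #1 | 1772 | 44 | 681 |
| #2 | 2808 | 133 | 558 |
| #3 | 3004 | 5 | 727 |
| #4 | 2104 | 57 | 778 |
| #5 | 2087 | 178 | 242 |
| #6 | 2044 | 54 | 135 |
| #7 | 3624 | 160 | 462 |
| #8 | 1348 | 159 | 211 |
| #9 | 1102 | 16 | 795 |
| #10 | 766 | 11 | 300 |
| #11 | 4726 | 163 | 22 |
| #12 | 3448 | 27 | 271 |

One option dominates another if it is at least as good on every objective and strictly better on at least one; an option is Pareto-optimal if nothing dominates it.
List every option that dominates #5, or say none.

#11

#11: throughput 4726≥2087, avg latency 163≤178, p99 latency 22≤242 — dominates #5.
Others (#1, #2, #3, #4, #6, #7, #8, #9, #10, #12) are each worse than #5 on at least one objective.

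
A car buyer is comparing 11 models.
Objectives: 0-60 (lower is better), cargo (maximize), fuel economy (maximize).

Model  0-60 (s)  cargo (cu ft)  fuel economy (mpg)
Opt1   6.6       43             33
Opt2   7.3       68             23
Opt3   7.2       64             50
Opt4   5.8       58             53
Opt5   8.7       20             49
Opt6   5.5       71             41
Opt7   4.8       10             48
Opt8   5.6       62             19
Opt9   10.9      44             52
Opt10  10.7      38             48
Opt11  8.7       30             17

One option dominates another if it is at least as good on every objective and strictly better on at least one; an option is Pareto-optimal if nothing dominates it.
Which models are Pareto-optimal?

Opt1: dominated by Opt4 (0-60 5.8≤6.6, cargo 58≥43, fuel economy 53≥33).
Opt2: dominated by Opt6 (0-60 5.5≤7.3, cargo 71≥68, fuel economy 41≥23).
Opt3: not dominated.
Opt4: not dominated (best fuel economy).
Opt5: dominated by Opt3 (0-60 7.2≤8.7, cargo 64≥20, fuel economy 50≥49).
Opt6: not dominated (best cargo).
Opt7: not dominated (best 0-60).
Opt8: dominated by Opt6 (0-60 5.5≤5.6, cargo 71≥62, fuel economy 41≥19).
Opt9: dominated by Opt4 (0-60 5.8≤10.9, cargo 58≥44, fuel economy 53≥52).
Opt10: dominated by Opt3 (0-60 7.2≤10.7, cargo 64≥38, fuel economy 50≥48).
Opt11: dominated by Opt1 (0-60 6.6≤8.7, cargo 43≥30, fuel economy 33≥17).

Opt3, Opt4, Opt6, Opt7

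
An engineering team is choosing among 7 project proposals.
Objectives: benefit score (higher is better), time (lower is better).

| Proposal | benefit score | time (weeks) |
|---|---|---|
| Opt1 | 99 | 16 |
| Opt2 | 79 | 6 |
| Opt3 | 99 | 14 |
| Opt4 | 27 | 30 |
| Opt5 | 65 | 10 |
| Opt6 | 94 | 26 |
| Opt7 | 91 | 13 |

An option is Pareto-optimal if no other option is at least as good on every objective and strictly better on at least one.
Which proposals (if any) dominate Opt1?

Opt3: benefit score 99≥99, time 14≤16 — dominates Opt1.
Others (Opt2, Opt4, Opt5, Opt6, Opt7) are each worse than Opt1 on at least one objective.

Opt3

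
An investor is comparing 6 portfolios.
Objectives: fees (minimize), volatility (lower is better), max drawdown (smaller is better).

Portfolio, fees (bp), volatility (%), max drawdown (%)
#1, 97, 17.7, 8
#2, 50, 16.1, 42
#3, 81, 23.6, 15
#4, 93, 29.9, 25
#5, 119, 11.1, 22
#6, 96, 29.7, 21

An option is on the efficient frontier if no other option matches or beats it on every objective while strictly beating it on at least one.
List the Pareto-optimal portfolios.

#1, #2, #3, #5

#1: not dominated (best max drawdown).
#2: not dominated (best fees).
#3: not dominated.
#4: dominated by #3 (fees 81≤93, volatility 23.6≤29.9, max drawdown 15≤25).
#5: not dominated (best volatility).
#6: dominated by #3 (fees 81≤96, volatility 23.6≤29.7, max drawdown 15≤21).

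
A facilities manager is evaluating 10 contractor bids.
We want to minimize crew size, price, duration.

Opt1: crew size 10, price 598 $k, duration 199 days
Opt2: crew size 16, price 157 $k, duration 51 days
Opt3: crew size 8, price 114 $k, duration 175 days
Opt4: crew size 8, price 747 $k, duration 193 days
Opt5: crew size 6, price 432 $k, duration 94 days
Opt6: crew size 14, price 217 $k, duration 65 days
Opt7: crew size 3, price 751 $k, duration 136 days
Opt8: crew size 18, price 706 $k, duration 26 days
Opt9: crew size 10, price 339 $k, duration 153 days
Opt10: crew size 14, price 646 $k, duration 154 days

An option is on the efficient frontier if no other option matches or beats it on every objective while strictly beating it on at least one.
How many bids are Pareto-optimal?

Opt1: dominated by Opt3 (crew size 8≤10, price 114≤598, duration 175≤199).
Opt2: not dominated.
Opt3: not dominated (best price).
Opt4: dominated by Opt3 (crew size 8≤8, price 114≤747, duration 175≤193).
Opt5: not dominated.
Opt6: not dominated.
Opt7: not dominated (best crew size).
Opt8: not dominated (best duration).
Opt9: not dominated.
Opt10: dominated by Opt5 (crew size 6≤14, price 432≤646, duration 94≤154).
Pareto-optimal: Opt2, Opt3, Opt5, Opt6, Opt7, Opt8, Opt9 → 7.

7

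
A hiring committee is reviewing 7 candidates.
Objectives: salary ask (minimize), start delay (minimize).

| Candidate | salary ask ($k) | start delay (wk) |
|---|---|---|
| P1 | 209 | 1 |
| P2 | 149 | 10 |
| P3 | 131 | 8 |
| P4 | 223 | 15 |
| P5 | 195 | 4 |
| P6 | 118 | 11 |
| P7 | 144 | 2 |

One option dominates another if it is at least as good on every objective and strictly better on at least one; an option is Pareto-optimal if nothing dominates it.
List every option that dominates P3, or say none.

P1: worse on salary ask (209 vs 131).
P2: worse on salary ask (149 vs 131).
P4: worse on salary ask (223 vs 131).
P5: worse on salary ask (195 vs 131).
P6: worse on start delay (11 vs 8).
P7: worse on salary ask (144 vs 131).
No option dominates P3.

none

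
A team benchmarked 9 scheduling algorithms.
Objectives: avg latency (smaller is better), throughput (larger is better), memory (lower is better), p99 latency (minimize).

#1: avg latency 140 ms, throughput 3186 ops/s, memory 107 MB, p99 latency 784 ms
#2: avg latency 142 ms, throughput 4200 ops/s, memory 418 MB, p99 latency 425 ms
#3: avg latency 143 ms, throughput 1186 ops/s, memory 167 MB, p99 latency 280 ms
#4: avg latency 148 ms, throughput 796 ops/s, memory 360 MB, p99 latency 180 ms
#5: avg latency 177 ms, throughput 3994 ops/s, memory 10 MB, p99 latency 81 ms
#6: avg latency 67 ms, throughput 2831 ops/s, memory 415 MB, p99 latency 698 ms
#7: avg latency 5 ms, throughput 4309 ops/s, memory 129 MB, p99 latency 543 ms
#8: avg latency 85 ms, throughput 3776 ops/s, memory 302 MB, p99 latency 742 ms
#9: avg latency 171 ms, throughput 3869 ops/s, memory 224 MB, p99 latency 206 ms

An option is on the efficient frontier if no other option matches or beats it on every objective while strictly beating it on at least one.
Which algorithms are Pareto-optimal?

#1, #2, #3, #4, #5, #7, #9

#1: not dominated.
#2: not dominated.
#3: not dominated.
#4: not dominated.
#5: not dominated (best memory).
#6: dominated by #7 (avg latency 5≤67, throughput 4309≥2831, memory 129≤415, p99 latency 543≤698).
#7: not dominated (best avg latency).
#8: dominated by #7 (avg latency 5≤85, throughput 4309≥3776, memory 129≤302, p99 latency 543≤742).
#9: not dominated.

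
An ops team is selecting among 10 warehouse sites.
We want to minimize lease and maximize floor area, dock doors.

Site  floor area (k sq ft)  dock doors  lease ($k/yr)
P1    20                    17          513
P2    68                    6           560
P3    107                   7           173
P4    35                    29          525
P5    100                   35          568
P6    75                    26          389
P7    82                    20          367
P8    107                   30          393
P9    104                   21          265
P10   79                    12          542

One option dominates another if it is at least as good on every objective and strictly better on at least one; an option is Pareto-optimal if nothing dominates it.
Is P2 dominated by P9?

P9 vs P2: floor area 104≥68, dock doors 21≥6, lease 265≤560 — P9 is at least as good on every objective with at least one strict improvement.

Yes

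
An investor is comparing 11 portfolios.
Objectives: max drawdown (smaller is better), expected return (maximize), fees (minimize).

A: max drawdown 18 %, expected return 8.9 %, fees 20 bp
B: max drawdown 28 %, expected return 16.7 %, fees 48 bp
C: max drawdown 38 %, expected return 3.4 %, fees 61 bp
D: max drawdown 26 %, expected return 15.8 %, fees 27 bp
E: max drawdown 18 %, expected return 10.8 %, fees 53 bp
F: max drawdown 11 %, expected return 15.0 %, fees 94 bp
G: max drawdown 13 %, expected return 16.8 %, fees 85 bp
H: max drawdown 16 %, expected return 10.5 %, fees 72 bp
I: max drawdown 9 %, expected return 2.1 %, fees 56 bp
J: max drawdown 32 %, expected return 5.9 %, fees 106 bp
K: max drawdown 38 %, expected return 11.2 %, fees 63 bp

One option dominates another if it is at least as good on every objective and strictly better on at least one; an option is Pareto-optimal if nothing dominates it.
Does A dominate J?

Yes

A vs J: max drawdown 18≤32, expected return 8.9≥5.9, fees 20≤106 — A is at least as good on every objective with at least one strict improvement.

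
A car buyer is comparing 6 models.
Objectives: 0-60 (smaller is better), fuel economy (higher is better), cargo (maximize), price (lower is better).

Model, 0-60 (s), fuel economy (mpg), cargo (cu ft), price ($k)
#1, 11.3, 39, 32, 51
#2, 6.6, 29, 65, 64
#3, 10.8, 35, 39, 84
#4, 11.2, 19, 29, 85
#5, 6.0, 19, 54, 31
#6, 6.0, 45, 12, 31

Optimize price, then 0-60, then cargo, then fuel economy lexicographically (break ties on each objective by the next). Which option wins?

#5

First minimize price: best is 31, kept {#5, #6}.
Then minimize 0-60: best is 6.0, kept {#5, #6}.
Then maximize cargo: best is 54, kept {#5}.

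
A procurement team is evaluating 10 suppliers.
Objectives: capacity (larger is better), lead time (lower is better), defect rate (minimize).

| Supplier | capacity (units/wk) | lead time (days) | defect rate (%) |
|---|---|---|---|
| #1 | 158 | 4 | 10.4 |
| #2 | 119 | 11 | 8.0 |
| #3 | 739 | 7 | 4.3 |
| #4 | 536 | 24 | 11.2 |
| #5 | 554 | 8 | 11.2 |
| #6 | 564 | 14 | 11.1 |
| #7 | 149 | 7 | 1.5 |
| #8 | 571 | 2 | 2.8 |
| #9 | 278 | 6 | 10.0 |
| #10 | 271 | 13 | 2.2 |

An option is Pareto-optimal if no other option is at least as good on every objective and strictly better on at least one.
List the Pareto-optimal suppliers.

#3, #7, #8, #10

#1: dominated by #8 (capacity 571≥158, lead time 2≤4, defect rate 2.8≤10.4).
#2: dominated by #3 (capacity 739≥119, lead time 7≤11, defect rate 4.3≤8.0).
#3: not dominated (best capacity).
#4: dominated by #3 (capacity 739≥536, lead time 7≤24, defect rate 4.3≤11.2).
#5: dominated by #3 (capacity 739≥554, lead time 7≤8, defect rate 4.3≤11.2).
#6: dominated by #3 (capacity 739≥564, lead time 7≤14, defect rate 4.3≤11.1).
#7: not dominated (best defect rate).
#8: not dominated (best lead time).
#9: dominated by #8 (capacity 571≥278, lead time 2≤6, defect rate 2.8≤10.0).
#10: not dominated.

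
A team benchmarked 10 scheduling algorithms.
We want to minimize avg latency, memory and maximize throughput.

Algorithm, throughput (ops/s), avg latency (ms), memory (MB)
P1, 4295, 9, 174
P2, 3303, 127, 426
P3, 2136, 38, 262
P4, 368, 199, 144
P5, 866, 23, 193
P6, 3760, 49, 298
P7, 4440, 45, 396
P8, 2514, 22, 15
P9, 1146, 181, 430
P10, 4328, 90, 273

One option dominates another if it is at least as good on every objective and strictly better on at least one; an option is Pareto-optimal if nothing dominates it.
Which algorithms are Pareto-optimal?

P1, P7, P8, P10

P1: not dominated (best avg latency).
P2: dominated by P1 (throughput 4295≥3303, avg latency 9≤127, memory 174≤426).
P3: dominated by P1 (throughput 4295≥2136, avg latency 9≤38, memory 174≤262).
P4: dominated by P8 (throughput 2514≥368, avg latency 22≤199, memory 15≤144).
P5: dominated by P1 (throughput 4295≥866, avg latency 9≤23, memory 174≤193).
P6: dominated by P1 (throughput 4295≥3760, avg latency 9≤49, memory 174≤298).
P7: not dominated (best throughput).
P8: not dominated (best memory).
P9: dominated by P1 (throughput 4295≥1146, avg latency 9≤181, memory 174≤430).
P10: not dominated.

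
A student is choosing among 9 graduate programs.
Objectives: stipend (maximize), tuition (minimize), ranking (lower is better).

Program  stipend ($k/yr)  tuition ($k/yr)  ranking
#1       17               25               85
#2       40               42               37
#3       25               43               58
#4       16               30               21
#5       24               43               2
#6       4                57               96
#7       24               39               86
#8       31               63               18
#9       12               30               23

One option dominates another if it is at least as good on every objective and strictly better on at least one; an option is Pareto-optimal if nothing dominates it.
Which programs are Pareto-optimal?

#1: not dominated (best tuition).
#2: not dominated (best stipend).
#3: dominated by #2 (stipend 40≥25, tuition 42≤43, ranking 37≤58).
#4: not dominated.
#5: not dominated (best ranking).
#6: dominated by #1 (stipend 17≥4, tuition 25≤57, ranking 85≤96).
#7: not dominated.
#8: not dominated.
#9: dominated by #4 (stipend 16≥12, tuition 30≤30, ranking 21≤23).

#1, #2, #4, #5, #7, #8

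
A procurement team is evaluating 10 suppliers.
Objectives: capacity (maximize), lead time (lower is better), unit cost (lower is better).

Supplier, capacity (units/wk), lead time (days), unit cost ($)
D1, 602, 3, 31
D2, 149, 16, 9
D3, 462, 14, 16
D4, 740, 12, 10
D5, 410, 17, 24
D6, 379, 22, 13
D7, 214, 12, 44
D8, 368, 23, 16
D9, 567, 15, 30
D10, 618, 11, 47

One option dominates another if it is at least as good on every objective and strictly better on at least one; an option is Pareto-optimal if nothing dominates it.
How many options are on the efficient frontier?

D1: not dominated (best lead time).
D2: not dominated (best unit cost).
D3: dominated by D4 (capacity 740≥462, lead time 12≤14, unit cost 10≤16).
D4: not dominated (best capacity).
D5: dominated by D3 (capacity 462≥410, lead time 14≤17, unit cost 16≤24).
D6: dominated by D4 (capacity 740≥379, lead time 12≤22, unit cost 10≤13).
D7: dominated by D1 (capacity 602≥214, lead time 3≤12, unit cost 31≤44).
D8: dominated by D3 (capacity 462≥368, lead time 14≤23, unit cost 16≤16).
D9: dominated by D4 (capacity 740≥567, lead time 12≤15, unit cost 10≤30).
D10: not dominated.
Pareto-optimal: D1, D2, D4, D10 → 4.

4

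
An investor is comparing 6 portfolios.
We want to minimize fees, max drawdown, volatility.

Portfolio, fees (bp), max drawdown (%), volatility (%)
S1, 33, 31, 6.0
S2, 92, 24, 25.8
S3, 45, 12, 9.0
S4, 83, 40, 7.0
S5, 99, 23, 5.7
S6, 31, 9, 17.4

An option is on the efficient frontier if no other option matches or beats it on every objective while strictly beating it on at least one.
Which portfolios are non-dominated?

S1: not dominated.
S2: dominated by S3 (fees 45≤92, max drawdown 12≤24, volatility 9.0≤25.8).
S3: not dominated.
S4: dominated by S1 (fees 33≤83, max drawdown 31≤40, volatility 6.0≤7.0).
S5: not dominated (best volatility).
S6: not dominated (best fees).

S1, S3, S5, S6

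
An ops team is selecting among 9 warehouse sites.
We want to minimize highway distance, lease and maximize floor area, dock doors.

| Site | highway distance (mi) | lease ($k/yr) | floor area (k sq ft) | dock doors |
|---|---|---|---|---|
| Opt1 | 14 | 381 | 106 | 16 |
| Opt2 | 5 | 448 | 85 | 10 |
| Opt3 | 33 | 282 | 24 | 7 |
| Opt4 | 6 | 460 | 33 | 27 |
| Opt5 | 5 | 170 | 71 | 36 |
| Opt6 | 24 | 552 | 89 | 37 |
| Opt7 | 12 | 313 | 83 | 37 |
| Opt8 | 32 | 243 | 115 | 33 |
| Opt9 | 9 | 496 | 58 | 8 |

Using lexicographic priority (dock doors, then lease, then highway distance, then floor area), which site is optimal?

First maximize dock doors: best is 37, kept {Opt6, Opt7}.
Then minimize lease: best is 313, kept {Opt7}.

Opt7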